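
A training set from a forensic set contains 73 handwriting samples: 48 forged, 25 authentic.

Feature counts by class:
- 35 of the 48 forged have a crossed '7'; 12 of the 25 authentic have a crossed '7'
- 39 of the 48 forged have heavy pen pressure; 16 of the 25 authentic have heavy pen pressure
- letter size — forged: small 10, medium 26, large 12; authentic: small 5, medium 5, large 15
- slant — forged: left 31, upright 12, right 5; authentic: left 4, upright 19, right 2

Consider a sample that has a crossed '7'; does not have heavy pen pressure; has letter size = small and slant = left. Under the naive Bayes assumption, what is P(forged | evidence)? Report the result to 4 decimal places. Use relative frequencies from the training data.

forged: (48/73) × (35/48) × (9/48) × (10/48) × (31/48) ≈ 0.0120956
authentic: (25/73) × (12/25) × (9/25) × (5/25) × (4/25) ≈ 0.0018937
P(forged | x) = 0.0120956 / 0.0139893 ≈ 0.8646

0.8646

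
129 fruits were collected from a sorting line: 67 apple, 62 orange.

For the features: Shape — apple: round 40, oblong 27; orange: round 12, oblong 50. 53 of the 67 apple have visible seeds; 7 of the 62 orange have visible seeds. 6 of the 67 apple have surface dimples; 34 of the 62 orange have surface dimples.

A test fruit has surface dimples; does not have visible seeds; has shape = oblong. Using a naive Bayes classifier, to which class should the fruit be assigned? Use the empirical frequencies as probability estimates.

apple: (67/129) × (27/67) × (14/67) × (6/67) ≈ 0.00391655
orange: (62/129) × (50/62) × (55/62) × (34/62) ≈ 0.188555
Highest score → orange.

orange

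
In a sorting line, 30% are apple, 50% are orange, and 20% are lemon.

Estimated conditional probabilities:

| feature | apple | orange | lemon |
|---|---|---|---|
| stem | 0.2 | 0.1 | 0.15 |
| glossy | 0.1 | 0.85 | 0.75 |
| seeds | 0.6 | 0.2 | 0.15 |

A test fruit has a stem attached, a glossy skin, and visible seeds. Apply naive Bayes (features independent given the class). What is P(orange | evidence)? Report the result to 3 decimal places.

apple: 0.3 × 0.2 × 0.1 × 0.6 = 0.0036
orange: 0.5 × 0.1 × 0.85 × 0.2 = 0.0085
lemon: 0.2 × 0.15 × 0.75 × 0.15 = 0.003375
P(orange | x) = 0.0085 / 0.015475 ≈ 0.549

0.549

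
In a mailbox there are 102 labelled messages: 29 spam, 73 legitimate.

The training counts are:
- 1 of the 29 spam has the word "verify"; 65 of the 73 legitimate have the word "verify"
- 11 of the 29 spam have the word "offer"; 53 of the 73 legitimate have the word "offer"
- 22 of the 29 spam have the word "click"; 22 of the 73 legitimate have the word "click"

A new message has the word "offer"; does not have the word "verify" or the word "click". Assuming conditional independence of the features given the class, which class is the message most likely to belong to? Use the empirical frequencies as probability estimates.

spam: (29/102) × (28/29) × (11/29) × (7/29) ≈ 0.0251335
legitimate: (73/102) × (8/73) × (53/73) × (51/73) ≈ 0.0397823
Highest score → legitimate.

legitimate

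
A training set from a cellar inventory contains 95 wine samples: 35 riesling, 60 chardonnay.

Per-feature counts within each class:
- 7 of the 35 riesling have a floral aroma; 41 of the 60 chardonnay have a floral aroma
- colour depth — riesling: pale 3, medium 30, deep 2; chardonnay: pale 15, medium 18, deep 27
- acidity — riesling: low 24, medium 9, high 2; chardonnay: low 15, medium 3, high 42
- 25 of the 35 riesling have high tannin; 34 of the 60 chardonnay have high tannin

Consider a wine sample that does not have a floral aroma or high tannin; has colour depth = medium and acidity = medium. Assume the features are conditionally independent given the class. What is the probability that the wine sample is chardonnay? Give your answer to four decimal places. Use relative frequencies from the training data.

0.0655

riesling: (35/95) × (28/35) × (30/35) × (9/35) × (10/35) ≈ 0.0185607
chardonnay: (60/95) × (19/60) × (18/60) × (3/60) × (26/60) = 0.0013
P(chardonnay | x) = 0.0013 / 0.0198607 ≈ 0.0655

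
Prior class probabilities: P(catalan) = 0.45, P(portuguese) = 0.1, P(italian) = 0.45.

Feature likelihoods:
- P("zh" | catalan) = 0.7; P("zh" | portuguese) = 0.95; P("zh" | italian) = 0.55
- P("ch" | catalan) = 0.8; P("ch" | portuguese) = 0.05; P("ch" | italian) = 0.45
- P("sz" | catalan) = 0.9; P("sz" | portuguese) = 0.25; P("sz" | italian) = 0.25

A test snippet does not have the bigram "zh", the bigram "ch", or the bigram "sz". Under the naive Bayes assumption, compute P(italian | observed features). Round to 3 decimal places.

catalan: 0.45 × (1−0.7) × (1−0.8) × (1−0.9) = 0.0027
portuguese: 0.1 × (1−0.95) × (1−0.05) × (1−0.25) = 0.0035625
italian: 0.45 × (1−0.55) × (1−0.45) × (1−0.25) = 0.08353125
P(italian | x) = 0.08353125 / 0.08979375 ≈ 0.930

0.930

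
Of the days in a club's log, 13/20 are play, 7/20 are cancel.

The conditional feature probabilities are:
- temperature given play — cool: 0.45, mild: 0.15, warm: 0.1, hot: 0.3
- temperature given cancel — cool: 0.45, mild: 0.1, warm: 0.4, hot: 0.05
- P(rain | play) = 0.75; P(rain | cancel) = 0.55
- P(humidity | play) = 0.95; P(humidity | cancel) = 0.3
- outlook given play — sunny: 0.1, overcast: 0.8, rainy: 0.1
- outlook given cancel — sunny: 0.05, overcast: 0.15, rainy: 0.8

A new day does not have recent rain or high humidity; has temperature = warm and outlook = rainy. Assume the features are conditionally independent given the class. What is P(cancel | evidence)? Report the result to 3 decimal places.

play: 0.65 × 0.1 × (1−0.75) × (1−0.95) × 0.1 = 0.00008125
cancel: 0.35 × 0.4 × (1−0.55) × (1−0.3) × 0.8 = 0.03528
P(cancel | x) = 0.03528 / 0.03536125 ≈ 0.998

0.998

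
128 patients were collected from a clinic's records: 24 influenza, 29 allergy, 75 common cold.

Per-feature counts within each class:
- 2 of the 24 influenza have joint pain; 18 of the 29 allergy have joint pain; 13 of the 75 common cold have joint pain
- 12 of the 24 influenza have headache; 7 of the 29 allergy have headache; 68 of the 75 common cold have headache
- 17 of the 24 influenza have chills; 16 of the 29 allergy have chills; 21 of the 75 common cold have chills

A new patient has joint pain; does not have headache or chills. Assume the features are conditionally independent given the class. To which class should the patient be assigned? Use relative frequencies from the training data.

allergy

influenza: (24/128) × (2/24) × (12/24) × (7/24) ≈ 0.00227865
allergy: (29/128) × (18/29) × (22/29) × (13/29) ≈ 0.0478225
common cold: (75/128) × (13/75) × (7/75) × (54/75) = 0.006825
Highest score → allergy.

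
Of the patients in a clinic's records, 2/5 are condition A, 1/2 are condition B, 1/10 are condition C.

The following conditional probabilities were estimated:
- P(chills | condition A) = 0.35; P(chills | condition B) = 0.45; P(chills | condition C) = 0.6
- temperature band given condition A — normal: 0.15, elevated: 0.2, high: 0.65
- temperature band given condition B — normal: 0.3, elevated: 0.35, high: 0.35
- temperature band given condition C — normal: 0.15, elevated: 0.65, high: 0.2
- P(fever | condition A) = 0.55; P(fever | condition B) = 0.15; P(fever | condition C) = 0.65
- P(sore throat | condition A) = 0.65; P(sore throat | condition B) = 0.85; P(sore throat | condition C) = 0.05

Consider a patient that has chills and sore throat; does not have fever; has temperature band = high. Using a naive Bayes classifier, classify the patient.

condition A: 0.4 × 0.35 × 0.65 × (1−0.55) × 0.65 = 0.0266175
condition B: 0.5 × 0.45 × 0.35 × (1−0.15) × 0.85 = 0.056896875
condition C: 0.1 × 0.6 × 0.2 × (1−0.65) × 0.05 = 0.00021
Highest score → condition B.

condition B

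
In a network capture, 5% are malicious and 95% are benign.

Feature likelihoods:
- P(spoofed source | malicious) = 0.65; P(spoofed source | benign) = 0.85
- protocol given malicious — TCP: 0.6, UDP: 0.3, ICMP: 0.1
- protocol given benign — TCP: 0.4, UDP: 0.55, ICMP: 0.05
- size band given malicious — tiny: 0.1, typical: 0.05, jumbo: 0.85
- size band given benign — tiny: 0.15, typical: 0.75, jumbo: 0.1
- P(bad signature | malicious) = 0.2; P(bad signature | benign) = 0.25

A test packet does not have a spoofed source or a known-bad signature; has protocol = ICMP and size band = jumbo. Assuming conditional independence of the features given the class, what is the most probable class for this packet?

malicious: 0.05 × (1−0.65) × 0.1 × 0.85 × (1−0.2) = 0.00119
benign: 0.95 × (1−0.85) × 0.05 × 0.1 × (1−0.25) = 0.000534375
Highest score → malicious.

malicious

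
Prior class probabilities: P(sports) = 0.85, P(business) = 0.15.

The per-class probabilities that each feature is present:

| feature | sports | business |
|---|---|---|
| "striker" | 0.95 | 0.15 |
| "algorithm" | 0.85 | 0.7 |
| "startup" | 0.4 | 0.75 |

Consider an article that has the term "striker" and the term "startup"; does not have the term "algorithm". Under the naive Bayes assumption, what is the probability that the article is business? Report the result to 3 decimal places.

0.095

sports: 0.85 × 0.95 × (1−0.85) × 0.4 = 0.04845
business: 0.15 × 0.15 × (1−0.7) × 0.75 = 0.0050625
P(business | x) = 0.0050625 / 0.0535125 ≈ 0.095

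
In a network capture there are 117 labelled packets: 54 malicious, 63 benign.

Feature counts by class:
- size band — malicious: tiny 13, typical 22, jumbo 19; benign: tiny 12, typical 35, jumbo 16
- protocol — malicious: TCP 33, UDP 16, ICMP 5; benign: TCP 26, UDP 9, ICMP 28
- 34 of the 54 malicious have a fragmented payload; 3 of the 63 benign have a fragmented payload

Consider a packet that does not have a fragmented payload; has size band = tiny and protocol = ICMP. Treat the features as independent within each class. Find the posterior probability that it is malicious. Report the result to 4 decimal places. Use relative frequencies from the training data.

0.0807

malicious: (54/117) × (13/54) × (5/54) × (20/54) ≈ 0.00381039
benign: (63/117) × (12/63) × (28/63) × (60/63) ≈ 0.0434134
P(malicious | x) = 0.00381039 / 0.04722379 ≈ 0.0807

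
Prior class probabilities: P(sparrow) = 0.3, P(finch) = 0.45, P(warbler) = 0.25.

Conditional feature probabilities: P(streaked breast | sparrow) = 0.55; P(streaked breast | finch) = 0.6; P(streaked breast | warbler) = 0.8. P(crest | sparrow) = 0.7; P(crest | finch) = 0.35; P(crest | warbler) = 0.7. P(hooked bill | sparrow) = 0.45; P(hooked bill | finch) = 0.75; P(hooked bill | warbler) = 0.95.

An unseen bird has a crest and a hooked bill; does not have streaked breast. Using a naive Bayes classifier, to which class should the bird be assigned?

sparrow: 0.3 × (1−0.55) × 0.7 × 0.45 = 0.042525
finch: 0.45 × (1−0.6) × 0.35 × 0.75 = 0.04725
warbler: 0.25 × (1−0.8) × 0.7 × 0.95 = 0.03325
Highest score → finch.

finch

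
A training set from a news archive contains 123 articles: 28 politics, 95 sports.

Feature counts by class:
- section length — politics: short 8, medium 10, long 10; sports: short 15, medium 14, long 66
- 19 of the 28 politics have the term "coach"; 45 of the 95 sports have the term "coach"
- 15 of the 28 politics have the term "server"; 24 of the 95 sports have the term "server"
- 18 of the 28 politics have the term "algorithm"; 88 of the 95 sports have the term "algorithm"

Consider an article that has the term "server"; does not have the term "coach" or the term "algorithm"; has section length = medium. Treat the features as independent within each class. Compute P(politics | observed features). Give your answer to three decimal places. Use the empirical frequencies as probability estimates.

0.818

politics: (28/123) × (10/28) × (9/28) × (15/28) × (10/28) ≈ 0.00499982
sports: (95/123) × (14/95) × (50/95) × (24/95) × (7/95) ≈ 0.00111515
P(politics | x) = 0.00499982 / 0.00611497 ≈ 0.818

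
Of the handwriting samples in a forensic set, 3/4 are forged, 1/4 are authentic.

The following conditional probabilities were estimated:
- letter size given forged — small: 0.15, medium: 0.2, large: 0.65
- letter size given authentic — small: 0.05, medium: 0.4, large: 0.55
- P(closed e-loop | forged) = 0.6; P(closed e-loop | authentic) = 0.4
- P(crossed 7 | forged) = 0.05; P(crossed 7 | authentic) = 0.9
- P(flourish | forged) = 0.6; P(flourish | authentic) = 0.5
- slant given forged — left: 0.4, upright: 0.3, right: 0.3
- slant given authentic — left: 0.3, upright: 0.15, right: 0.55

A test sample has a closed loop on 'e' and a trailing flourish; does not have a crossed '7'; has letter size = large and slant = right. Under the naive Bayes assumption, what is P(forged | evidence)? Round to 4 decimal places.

forged: 0.75 × 0.65 × 0.6 × (1−0.05) × 0.6 × 0.3 = 0.0500175
authentic: 0.25 × 0.55 × 0.4 × (1−0.9) × 0.5 × 0.55 = 0.0015125
P(forged | x) = 0.0500175 / 0.05153 ≈ 0.9706

0.9706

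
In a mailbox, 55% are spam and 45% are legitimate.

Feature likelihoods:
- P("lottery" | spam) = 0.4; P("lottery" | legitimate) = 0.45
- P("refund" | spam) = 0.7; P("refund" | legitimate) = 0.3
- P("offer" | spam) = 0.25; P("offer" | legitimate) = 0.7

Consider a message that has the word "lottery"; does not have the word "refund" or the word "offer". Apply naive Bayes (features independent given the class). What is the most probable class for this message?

spam

spam: 0.55 × 0.4 × (1−0.7) × (1−0.25) = 0.0495
legitimate: 0.45 × 0.45 × (1−0.3) × (1−0.7) = 0.042525
Highest score → spam.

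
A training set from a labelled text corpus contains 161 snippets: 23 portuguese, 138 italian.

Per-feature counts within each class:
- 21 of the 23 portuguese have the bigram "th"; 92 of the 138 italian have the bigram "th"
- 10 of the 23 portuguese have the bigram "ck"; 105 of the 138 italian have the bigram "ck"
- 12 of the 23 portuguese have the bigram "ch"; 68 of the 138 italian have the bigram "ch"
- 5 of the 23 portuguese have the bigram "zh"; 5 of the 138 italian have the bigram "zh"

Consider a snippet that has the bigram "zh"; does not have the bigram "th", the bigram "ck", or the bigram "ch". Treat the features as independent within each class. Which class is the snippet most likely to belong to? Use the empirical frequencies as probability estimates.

italian

portuguese: (23/161) × (2/23) × (13/23) × (11/23) × (5/23) ≈ 0.000730006
italian: (138/161) × (46/138) × (33/138) × (70/138) × (5/138) ≈ 0.00125567
Highest score → italian.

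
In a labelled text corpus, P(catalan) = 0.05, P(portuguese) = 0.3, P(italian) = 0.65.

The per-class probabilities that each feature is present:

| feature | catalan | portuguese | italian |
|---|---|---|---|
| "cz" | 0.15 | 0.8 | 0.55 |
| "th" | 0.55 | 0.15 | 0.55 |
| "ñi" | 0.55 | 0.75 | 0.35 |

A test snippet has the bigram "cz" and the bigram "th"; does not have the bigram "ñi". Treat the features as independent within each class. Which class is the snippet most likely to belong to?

italian

catalan: 0.05 × 0.15 × 0.55 × (1−0.55) = 0.00185625
portuguese: 0.3 × 0.8 × 0.15 × (1−0.75) = 0.009
italian: 0.65 × 0.55 × 0.55 × (1−0.35) = 0.12780625
Highest score → italian.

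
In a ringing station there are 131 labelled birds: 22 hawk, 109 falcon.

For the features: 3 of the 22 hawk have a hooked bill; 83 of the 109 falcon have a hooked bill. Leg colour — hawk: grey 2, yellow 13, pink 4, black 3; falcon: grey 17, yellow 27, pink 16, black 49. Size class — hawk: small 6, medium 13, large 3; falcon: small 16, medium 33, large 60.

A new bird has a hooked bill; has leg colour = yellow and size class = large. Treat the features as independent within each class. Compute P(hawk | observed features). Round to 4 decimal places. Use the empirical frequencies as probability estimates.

0.0209

hawk: (22/131) × (3/22) × (13/22) × (3/22) ≈ 0.00184531
falcon: (109/131) × (83/109) × (27/109) × (60/109) ≈ 0.0863911
P(hawk | x) = 0.00184531 / 0.08823641 ≈ 0.0209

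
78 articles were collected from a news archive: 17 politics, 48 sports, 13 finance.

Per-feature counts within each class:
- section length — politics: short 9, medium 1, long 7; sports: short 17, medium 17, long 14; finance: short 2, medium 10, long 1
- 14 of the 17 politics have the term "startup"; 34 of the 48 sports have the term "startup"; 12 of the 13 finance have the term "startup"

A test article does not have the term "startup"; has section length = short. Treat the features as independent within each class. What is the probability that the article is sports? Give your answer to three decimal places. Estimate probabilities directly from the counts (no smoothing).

0.740

politics: (17/78) × (9/17) × (3/17) ≈ 0.020362
sports: (48/78) × (17/48) × (14/48) ≈ 0.0635684
finance: (13/78) × (2/13) × (1/13) ≈ 0.00197239
P(sports | x) = 0.0635684 / 0.08590279 ≈ 0.740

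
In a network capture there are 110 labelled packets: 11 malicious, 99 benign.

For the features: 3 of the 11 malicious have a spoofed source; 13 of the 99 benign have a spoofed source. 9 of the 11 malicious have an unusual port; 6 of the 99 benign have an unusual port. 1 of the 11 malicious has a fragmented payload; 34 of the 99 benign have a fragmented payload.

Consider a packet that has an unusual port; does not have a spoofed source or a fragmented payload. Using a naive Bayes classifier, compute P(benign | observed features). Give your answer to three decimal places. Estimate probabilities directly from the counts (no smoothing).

0.365

malicious: (11/110) × (8/11) × (9/11) × (10/11) ≈ 0.0540947
benign: (99/110) × (86/99) × (6/99) × (65/99) ≈ 0.03111
P(benign | x) = 0.03111 / 0.0852047 ≈ 0.365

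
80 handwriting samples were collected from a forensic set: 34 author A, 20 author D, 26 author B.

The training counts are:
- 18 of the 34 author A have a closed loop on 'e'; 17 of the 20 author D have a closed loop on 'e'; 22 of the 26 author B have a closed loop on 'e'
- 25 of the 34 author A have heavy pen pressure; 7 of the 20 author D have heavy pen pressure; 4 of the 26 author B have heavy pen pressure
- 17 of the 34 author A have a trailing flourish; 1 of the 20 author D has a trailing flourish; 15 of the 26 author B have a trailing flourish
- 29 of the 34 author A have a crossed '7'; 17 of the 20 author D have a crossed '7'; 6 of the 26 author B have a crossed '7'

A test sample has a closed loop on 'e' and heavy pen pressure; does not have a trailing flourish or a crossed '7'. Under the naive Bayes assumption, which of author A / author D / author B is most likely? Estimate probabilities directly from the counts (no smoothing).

author B

author A: (34/80) × (18/34) × (25/34) × (17/34) × (5/34) ≈ 0.0121648
author D: (20/80) × (17/20) × (7/20) × (19/20) × (3/20) = 0.0105984375
author B: (26/80) × (22/26) × (4/26) × (11/26) × (20/26) ≈ 0.0137688
Highest score → author B.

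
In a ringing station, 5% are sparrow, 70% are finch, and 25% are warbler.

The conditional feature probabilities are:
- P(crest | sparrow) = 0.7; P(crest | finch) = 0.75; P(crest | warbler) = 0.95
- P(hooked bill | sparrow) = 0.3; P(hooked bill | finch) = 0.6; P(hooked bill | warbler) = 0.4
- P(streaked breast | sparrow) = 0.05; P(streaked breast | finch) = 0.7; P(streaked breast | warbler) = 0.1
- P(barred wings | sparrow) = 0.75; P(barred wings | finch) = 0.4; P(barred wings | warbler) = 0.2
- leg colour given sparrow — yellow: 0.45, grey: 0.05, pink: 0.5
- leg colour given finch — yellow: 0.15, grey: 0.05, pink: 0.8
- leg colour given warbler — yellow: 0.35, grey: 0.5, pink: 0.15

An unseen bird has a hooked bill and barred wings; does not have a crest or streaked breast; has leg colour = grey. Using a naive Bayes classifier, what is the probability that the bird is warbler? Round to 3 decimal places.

0.363

sparrow: 0.05 × (1−0.7) × 0.3 × (1−0.05) × 0.75 × 0.05 = 0.0001603125
finch: 0.7 × (1−0.75) × 0.6 × (1−0.7) × 0.4 × 0.05 = 0.00063
warbler: 0.25 × (1−0.95) × 0.4 × (1−0.1) × 0.2 × 0.5 = 0.00045
P(warbler | x) = 0.00045 / 0.0012403125 ≈ 0.363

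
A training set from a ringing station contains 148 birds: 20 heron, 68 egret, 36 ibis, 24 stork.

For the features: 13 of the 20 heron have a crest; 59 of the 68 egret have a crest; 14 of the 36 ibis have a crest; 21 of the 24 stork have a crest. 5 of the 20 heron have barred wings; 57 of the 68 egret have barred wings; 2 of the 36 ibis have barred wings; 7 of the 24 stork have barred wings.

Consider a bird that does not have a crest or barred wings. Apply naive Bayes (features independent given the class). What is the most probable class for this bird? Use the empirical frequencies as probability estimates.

heron: (20/148) × (7/20) × (15/20) ≈ 0.035473
egret: (68/148) × (9/68) × (11/68) ≈ 0.00983704
ibis: (36/148) × (22/36) × (34/36) ≈ 0.14039
stork: (24/148) × (3/24) × (17/24) ≈ 0.0143581
Highest score → ibis.

ibis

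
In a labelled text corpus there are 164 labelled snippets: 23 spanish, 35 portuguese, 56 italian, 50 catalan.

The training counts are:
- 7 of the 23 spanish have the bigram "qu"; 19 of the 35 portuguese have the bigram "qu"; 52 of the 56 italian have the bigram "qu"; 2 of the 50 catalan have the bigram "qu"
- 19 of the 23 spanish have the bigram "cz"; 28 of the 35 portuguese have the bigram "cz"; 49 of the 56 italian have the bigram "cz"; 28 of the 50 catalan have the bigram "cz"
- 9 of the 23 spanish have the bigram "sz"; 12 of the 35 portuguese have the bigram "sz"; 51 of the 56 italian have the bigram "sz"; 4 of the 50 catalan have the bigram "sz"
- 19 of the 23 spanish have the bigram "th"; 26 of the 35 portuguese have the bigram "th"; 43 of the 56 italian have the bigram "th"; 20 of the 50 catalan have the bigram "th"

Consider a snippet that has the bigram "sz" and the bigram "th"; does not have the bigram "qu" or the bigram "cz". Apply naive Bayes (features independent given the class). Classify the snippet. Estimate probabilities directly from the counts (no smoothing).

spanish

spanish: (23/164) × (16/23) × (4/23) × (9/23) × (19/23) ≈ 0.00548465
portuguese: (35/164) × (16/35) × (7/35) × (12/35) × (26/35) ≈ 0.00496964
italian: (56/164) × (4/56) × (7/56) × (51/56) × (43/56) ≈ 0.00213201
catalan: (50/164) × (48/50) × (22/50) × (4/50) × (20/50) ≈ 0.00412098
Highest score → spanish.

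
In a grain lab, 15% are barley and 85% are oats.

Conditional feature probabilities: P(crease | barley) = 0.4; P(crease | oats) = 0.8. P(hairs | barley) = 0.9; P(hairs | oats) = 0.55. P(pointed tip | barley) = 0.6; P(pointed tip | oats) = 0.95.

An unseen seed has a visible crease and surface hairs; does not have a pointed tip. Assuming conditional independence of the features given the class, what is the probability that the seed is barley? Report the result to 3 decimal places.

barley: 0.15 × 0.4 × 0.9 × (1−0.6) = 0.0216
oats: 0.85 × 0.8 × 0.55 × (1−0.95) = 0.0187
P(barley | x) = 0.0216 / 0.0403 ≈ 0.536

0.536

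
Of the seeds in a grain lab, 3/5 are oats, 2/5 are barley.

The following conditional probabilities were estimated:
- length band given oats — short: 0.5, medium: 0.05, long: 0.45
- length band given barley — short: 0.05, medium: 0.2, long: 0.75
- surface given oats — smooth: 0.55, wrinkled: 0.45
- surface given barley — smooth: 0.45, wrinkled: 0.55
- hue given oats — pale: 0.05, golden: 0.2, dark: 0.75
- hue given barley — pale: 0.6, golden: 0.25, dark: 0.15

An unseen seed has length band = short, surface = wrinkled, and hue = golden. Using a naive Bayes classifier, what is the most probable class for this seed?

oats

oats: 0.6 × 0.5 × 0.45 × 0.2 = 0.027
barley: 0.4 × 0.05 × 0.55 × 0.25 = 0.00275
Highest score → oats.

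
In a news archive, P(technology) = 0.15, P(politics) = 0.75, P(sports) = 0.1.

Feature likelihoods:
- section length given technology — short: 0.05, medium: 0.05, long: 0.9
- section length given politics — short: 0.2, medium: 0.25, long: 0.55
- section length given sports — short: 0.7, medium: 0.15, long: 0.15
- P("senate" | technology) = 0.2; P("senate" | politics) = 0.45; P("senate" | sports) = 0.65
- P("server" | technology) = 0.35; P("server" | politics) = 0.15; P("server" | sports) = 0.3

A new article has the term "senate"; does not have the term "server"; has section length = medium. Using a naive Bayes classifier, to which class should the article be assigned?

technology: 0.15 × 0.05 × 0.2 × (1−0.35) = 0.000975
politics: 0.75 × 0.25 × 0.45 × (1−0.15) = 0.07171875
sports: 0.1 × 0.15 × 0.65 × (1−0.3) = 0.006825
Highest score → politics.

politics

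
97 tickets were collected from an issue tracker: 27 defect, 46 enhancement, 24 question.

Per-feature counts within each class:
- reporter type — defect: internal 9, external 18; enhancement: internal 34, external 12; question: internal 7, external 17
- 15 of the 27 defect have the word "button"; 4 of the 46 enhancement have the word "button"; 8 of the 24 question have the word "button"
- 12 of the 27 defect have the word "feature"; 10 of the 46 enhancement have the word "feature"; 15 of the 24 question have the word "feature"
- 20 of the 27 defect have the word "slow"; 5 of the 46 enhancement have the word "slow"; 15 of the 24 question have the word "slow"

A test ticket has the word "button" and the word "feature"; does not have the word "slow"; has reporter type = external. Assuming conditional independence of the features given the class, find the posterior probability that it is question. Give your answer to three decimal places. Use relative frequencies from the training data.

0.495

defect: (27/97) × (18/27) × (15/27) × (12/27) × (7/27) ≈ 0.011879
enhancement: (46/97) × (12/46) × (4/46) × (10/46) × (41/46) ≈ 0.00208439
question: (24/97) × (17/24) × (8/24) × (15/24) × (9/24) ≈ 0.013692
P(question | x) = 0.013692 / 0.02765539 ≈ 0.495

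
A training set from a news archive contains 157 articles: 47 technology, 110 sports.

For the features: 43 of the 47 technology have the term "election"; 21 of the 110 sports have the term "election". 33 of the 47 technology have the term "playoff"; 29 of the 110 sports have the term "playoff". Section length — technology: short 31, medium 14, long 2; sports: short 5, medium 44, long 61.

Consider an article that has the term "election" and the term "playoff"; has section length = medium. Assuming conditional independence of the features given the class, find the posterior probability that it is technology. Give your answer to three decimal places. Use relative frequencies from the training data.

technology: (47/157) × (43/47) × (33/47) × (14/47) ≈ 0.0572816
sports: (110/157) × (21/110) × (29/110) × (44/110) ≈ 0.0141054
P(technology | x) = 0.0572816 / 0.071387 ≈ 0.802

0.802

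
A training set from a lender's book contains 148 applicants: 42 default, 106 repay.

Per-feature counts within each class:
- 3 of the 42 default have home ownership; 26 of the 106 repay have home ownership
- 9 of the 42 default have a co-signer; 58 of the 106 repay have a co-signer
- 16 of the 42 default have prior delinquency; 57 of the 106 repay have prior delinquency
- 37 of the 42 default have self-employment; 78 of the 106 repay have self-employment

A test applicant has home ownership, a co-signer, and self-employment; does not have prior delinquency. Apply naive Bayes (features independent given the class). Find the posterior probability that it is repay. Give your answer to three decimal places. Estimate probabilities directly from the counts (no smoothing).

default: (42/148) × (3/42) × (9/42) × (26/42) × (37/42) ≈ 0.0023688
repay: (106/148) × (26/106) × (58/106) × (49/106) × (78/106) ≈ 0.0326974
P(repay | x) = 0.0326974 / 0.0350662 ≈ 0.932

0.932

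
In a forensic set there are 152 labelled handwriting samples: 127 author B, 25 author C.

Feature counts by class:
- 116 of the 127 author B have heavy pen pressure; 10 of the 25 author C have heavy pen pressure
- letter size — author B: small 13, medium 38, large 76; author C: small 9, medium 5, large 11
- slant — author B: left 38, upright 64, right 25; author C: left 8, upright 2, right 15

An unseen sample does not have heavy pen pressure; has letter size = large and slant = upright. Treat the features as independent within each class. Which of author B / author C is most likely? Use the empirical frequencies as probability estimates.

author B: (127/152) × (11/127) × (76/127) × (64/127) ≈ 0.021824
author C: (25/152) × (15/25) × (11/25) × (2/25) ≈ 0.00347368
Highest score → author B.

author B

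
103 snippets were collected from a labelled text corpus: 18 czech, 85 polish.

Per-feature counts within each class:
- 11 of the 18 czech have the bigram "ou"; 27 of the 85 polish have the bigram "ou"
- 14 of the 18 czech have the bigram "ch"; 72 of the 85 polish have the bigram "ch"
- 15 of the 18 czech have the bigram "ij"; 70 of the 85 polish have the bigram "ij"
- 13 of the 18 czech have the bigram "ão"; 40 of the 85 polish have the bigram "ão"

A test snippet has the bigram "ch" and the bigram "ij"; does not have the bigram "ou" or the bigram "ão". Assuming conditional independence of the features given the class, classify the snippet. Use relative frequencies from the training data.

polish

czech: (18/103) × (7/18) × (14/18) × (15/18) × (5/18) ≈ 0.0122358
polish: (85/103) × (58/85) × (72/85) × (70/85) × (45/85) ≈ 0.207959
Highest score → polish.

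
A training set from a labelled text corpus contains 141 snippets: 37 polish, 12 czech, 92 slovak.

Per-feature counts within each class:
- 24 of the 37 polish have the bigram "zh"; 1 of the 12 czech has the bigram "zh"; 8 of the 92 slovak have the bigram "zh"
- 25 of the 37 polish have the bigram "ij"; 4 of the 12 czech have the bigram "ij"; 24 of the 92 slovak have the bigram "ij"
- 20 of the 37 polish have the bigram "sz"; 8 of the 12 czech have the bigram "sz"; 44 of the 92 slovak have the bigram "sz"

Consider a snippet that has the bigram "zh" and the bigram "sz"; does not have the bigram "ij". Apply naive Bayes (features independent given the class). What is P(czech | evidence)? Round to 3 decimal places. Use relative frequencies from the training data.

0.059

polish: (37/141) × (24/37) × (12/37) × (20/37) ≈ 0.0298401
czech: (12/141) × (1/12) × (8/12) × (8/12) ≈ 0.00315209
slovak: (92/141) × (8/92) × (68/92) × (44/92) ≈ 0.0200566
P(czech | x) = 0.00315209 / 0.05304879 ≈ 0.059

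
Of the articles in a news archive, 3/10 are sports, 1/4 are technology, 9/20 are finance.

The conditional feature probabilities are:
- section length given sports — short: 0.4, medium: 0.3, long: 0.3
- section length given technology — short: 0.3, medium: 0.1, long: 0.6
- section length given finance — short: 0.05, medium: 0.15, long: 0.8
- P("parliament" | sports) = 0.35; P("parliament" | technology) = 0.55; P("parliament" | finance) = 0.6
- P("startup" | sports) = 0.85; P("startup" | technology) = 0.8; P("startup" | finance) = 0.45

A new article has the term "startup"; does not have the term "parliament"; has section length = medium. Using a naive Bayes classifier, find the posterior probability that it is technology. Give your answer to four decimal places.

sports: 0.3 × 0.3 × (1−0.35) × 0.85 = 0.049725
technology: 0.25 × 0.1 × (1−0.55) × 0.8 = 0.009
finance: 0.45 × 0.15 × (1−0.6) × 0.45 = 0.01215
P(technology | x) = 0.009 / 0.070875 ≈ 0.1270

0.1270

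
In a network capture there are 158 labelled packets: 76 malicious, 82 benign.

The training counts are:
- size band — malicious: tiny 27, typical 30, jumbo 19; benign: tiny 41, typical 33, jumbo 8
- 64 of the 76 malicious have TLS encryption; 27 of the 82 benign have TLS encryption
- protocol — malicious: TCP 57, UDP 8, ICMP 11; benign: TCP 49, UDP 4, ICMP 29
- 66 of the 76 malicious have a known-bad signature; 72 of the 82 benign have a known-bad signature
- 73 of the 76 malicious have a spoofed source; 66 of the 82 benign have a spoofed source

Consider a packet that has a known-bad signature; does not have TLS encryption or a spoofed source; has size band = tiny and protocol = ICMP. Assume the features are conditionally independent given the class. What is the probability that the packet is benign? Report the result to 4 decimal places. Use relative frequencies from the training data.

malicious: (76/158) × (27/76) × (12/76) × (11/76) × (66/76) × (3/76) ≈ 0.000133873
benign: (82/158) × (41/82) × (55/82) × (29/82) × (72/82) × (16/82) ≈ 0.0105459
P(benign | x) = 0.0105459 / 0.010679773 ≈ 0.9875

0.9875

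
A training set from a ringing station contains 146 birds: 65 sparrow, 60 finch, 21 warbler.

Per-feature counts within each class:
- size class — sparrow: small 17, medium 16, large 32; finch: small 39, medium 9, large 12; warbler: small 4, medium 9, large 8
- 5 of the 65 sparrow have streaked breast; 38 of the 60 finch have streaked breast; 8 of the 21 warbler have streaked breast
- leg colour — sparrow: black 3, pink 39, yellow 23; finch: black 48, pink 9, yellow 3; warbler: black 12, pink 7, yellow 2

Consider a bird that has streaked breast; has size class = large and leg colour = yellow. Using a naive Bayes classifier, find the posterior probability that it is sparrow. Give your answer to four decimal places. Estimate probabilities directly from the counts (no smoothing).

0.5651

sparrow: (65/146) × (32/65) × (5/65) × (23/65) ≈ 0.00596579
finch: (60/146) × (12/60) × (38/60) × (3/60) ≈ 0.00260274
warbler: (21/146) × (8/21) × (8/21) × (2/21) ≈ 0.00198801
P(sparrow | x) = 0.00596579 / 0.01055654 ≈ 0.5651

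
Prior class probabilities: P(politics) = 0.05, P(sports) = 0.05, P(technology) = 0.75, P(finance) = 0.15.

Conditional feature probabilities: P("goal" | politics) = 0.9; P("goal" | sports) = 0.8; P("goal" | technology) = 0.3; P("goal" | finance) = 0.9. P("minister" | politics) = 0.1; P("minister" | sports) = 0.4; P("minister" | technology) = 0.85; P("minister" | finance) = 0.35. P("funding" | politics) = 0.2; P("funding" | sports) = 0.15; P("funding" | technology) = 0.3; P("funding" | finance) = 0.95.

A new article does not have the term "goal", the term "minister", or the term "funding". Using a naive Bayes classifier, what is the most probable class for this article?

technology

politics: 0.05 × (1−0.9) × (1−0.1) × (1−0.2) = 0.0036
sports: 0.05 × (1−0.8) × (1−0.4) × (1−0.15) = 0.0051
technology: 0.75 × (1−0.3) × (1−0.85) × (1−0.3) = 0.055125
finance: 0.15 × (1−0.9) × (1−0.35) × (1−0.95) = 0.0004875
Highest score → technology.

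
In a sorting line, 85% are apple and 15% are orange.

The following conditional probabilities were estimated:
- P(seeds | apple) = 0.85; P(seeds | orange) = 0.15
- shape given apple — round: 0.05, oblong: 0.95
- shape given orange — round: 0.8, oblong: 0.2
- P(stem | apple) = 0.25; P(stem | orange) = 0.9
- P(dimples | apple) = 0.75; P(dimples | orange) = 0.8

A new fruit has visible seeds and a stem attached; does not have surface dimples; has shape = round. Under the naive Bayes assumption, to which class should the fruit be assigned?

apple: 0.85 × 0.85 × 0.05 × 0.25 × (1−0.75) = 0.0022578125
orange: 0.15 × 0.15 × 0.8 × 0.9 × (1−0.8) = 0.00324
Highest score → orange.

orange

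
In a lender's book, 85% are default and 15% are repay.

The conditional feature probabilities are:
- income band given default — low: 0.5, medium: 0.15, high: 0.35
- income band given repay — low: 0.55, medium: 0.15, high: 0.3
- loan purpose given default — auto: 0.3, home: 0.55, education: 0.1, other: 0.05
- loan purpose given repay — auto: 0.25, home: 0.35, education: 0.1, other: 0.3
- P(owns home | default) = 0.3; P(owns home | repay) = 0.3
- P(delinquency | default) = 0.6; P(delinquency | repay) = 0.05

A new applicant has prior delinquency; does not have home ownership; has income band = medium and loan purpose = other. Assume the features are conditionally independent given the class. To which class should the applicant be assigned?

default

default: 0.85 × 0.15 × 0.05 × (1−0.3) × 0.6 = 0.0026775
repay: 0.15 × 0.15 × 0.3 × (1−0.3) × 0.05 = 0.00023625
Highest score → default.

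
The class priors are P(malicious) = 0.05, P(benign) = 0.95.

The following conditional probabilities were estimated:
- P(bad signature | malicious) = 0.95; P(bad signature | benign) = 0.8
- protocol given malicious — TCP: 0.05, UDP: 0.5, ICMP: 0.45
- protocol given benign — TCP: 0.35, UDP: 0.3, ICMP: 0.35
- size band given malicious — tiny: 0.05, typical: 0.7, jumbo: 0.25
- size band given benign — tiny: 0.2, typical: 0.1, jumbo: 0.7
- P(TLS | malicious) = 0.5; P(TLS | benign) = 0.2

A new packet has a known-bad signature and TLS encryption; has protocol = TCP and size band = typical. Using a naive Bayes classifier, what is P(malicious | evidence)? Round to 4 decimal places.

malicious: 0.05 × 0.95 × 0.05 × 0.7 × 0.5 = 0.00083125
benign: 0.95 × 0.8 × 0.35 × 0.1 × 0.2 = 0.00532
P(malicious | x) = 0.00083125 / 0.00615125 ≈ 0.1351

0.1351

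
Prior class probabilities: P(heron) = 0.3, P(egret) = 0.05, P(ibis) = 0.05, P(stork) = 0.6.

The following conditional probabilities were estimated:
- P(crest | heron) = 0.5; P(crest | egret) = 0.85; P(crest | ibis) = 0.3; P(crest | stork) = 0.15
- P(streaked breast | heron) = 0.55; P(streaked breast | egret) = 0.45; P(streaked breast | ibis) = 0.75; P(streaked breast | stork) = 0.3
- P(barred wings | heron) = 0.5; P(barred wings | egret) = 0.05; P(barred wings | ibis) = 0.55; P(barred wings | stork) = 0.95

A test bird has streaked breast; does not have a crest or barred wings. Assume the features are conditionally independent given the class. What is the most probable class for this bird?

heron: 0.3 × (1−0.5) × 0.55 × (1−0.5) = 0.04125
egret: 0.05 × (1−0.85) × 0.45 × (1−0.05) = 0.00320625
ibis: 0.05 × (1−0.3) × 0.75 × (1−0.55) = 0.0118125
stork: 0.6 × (1−0.15) × 0.3 × (1−0.95) = 0.00765
Highest score → heron.

heron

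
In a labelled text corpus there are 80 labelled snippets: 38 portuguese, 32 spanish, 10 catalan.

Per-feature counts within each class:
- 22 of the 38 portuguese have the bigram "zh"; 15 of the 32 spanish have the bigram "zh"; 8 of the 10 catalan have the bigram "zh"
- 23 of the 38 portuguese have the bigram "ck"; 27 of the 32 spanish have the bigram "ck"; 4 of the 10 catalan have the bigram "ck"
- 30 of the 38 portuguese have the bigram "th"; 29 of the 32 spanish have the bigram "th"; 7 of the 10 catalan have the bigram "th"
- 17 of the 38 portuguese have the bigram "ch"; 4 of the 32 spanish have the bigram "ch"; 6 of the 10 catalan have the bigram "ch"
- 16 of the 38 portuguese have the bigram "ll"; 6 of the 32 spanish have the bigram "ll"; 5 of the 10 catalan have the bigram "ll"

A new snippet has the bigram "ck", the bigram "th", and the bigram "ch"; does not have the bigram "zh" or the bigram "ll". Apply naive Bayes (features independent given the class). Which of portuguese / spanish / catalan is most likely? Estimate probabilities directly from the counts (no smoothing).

portuguese: (38/80) × (16/38) × (23/38) × (30/38) × (17/38) × (22/38) ≈ 0.0247523
spanish: (32/80) × (17/32) × (27/32) × (29/32) × (4/32) × (26/32) = 0.016502666473388671875
catalan: (10/80) × (2/10) × (4/10) × (7/10) × (6/10) × (5/10) = 0.0021
Highest score → portuguese.

portuguese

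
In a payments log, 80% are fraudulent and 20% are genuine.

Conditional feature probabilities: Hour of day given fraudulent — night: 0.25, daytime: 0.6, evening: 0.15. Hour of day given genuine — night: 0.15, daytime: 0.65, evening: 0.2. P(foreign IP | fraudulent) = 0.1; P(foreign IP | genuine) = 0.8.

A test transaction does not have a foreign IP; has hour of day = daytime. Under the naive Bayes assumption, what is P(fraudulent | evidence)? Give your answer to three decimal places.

fraudulent: 0.8 × 0.6 × (1−0.1) = 0.432
genuine: 0.2 × 0.65 × (1−0.8) = 0.026
P(fraudulent | x) = 0.432 / 0.458 ≈ 0.943

0.943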